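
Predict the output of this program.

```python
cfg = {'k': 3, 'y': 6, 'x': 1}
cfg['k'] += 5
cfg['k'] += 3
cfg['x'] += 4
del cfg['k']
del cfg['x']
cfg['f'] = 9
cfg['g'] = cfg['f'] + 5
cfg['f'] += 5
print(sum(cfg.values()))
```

cfg['k'] = 3+5 = 8 → {'k': 8, 'y': 6, 'x': 1}
cfg['k'] = 8+3 = 11 → {'k': 11, 'y': 6, 'x': 1}
cfg['x'] = 1+4 = 5 → {'k': 11, 'y': 6, 'x': 5}
del 'k' → {'y': 6, 'x': 5}
del 'x' → {'y': 6}
cfg['f'] = 9 → {'y': 6, 'f': 9}
cfg['g'] = cfg['f']+5 = 14 → {'y': 6, 'f': 9, 'g': 14}
cfg['f'] = 9+5 = 14 → {'y': 6, 'f': 14, 'g': 14}
sum of values = 34

34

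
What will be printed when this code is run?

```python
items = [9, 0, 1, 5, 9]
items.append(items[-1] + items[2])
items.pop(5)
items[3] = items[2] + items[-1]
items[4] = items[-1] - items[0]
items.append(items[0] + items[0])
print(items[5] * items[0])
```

162

append items[-1]+items[2] = 9+1 = 10 → [9, 0, 1, 5, 9, 10]
pop(5) removes 10 → [9, 0, 1, 5, 9]
items[3] = items[2]+items[-1] = 1+9 = 10 → [9, 0, 1, 10, 9]
items[4] = items[-1]-items[0] = 9-9 = 0 → [9, 0, 1, 10, 0]
append items[0]+items[0] = 9+9 = 18 → [9, 0, 1, 10, 0, 18]
items[5]*items[0] = 18*9 = 162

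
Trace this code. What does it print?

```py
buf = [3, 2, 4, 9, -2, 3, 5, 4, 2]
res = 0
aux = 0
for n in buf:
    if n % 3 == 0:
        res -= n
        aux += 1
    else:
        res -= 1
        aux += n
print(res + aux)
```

n=3: %3==0, res = 0-3 = -3; aux=1
n=2: not %3==0, res = (-3)-1 = -4; aux=3
n=4: not %3==0, res = (-4)-1 = -5; aux=7
n=9: %3==0, res = (-5)-9 = -14; aux=8
n=-2: not %3==0, res = (-14)-1 = -15; aux=6
n=3: %3==0, res = (-15)-3 = -18; aux=7
n=5: not %3==0, res = (-18)-1 = -19; aux=12
n=4: not %3==0, res = (-19)-1 = -20; aux=16
n=2: not %3==0, res = (-20)-1 = -21; aux=18
res+aux = (-21)+18 = -3

-3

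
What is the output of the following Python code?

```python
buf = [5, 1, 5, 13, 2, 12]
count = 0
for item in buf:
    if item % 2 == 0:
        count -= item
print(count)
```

-14

item=5: not even
item=1: not even
item=5: not even
item=13: not even
item=2: even, count = 0-2 = -2
item=12: even, count = (-2)-12 = -14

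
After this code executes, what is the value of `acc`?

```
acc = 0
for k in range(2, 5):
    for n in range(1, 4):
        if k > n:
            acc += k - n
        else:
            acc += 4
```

k=2,n=1: 2>1, acc = 0+1 = 1
k=2,n=2: not 2>2, acc = 1+4 = 5
k=2,n=3: not 2>3, acc = 5+4 = 9
k=3,n=1: 3>1, acc = 9+2 = 11
k=3,n=2: 3>2, acc = 11+1 = 12
k=3,n=3: not 3>3, acc = 12+4 = 16
k=4,n=1: 4>1, acc = 16+3 = 19
k=4,n=2: 4>2, acc = 19+2 = 21
k=4,n=3: 4>3, acc = 21+1 = 22

22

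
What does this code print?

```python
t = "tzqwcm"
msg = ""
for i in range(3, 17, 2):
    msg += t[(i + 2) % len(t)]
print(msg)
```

i=3: add t[5]='m' → 'm'
i=5: add t[1]='z' → 'mz'
i=7: add t[3]='w' → 'mzw'
i=9: add t[5]='m' → 'mzwm'
i=11: add t[1]='z' → 'mzwmz'
i=13: add t[3]='w' → 'mzwmzw'
i=15: add t[5]='m' → 'mzwmzwm'

mzwmzwm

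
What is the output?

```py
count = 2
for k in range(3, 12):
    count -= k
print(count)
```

k=3: count = 2-3 = -1
k=4: count = (-1)-4 = -5
k=5: count = (-5)-5 = -10
k=6: count = (-10)-6 = -16
k=7: count = (-16)-7 = -23
k=8: count = (-23)-8 = -31
k=9: count = (-31)-9 = -40
k=10: count = (-40)-10 = -50
k=11: count = (-50)-11 = -61

-61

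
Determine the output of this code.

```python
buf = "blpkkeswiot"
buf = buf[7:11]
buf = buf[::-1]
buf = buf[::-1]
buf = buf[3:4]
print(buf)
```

t

slice [7:11] → 'wiot'
reverse → 'toiw'
reverse → 'wiot'
slice [3:4] → 't'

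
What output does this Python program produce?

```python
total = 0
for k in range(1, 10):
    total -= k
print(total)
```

-45

k=1: total = 0-1 = -1
k=2: total = (-1)-2 = -3
k=3: total = (-3)-3 = -6
k=4: total = (-6)-4 = -10
k=5: total = (-10)-5 = -15
k=6: total = (-15)-6 = -21
k=7: total = (-21)-7 = -28
k=8: total = (-28)-8 = -36
k=9: total = (-36)-9 = -45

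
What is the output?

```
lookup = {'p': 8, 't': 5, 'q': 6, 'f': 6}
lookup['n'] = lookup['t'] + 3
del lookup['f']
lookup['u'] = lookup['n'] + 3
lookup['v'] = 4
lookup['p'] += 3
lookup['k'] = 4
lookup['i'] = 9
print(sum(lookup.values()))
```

lookup['n'] = lookup['t']+3 = 8 → {'p': 8, 't': 5, 'q': 6, 'f': 6, 'n': 8}
del 'f' → {'p': 8, 't': 5, 'q': 6, 'n': 8}
lookup['u'] = lookup['n']+3 = 11 → {'p': 8, 't': 5, 'q': 6, 'n': 8, 'u': 11}
lookup['v'] = 4 → {'p': 8, 't': 5, 'q': 6, 'n': 8, 'u': 11, 'v': 4}
lookup['p'] = 8+3 = 11 → {'p': 11, 't': 5, 'q': 6, 'n': 8, 'u': 11, 'v': 4}
lookup['k'] = 4 → {'p': 11, 't': 5, 'q': 6, 'n': 8, 'u': 11, 'v': 4, 'k': 4}
lookup['i'] = 9 → {'p': 11, 't': 5, 'q': 6, 'n': 8, 'u': 11, 'v': 4, 'k': 4, 'i': 9}
sum of values = 58

58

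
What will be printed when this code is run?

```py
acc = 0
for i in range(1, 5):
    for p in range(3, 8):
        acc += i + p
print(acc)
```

i=1,p=3: acc = 0+4 = 4
i=1,p=4: acc = 4+5 = 9
i=1,p=5: acc = 9+6 = 15
i=1,p=6: acc = 15+7 = 22
i=1,p=7: acc = 22+8 = 30
i=2,p=3: acc = 30+5 = 35
i=2,p=4: acc = 35+6 = 41
i=2,p=5: acc = 41+7 = 48
i=2,p=6: acc = 48+8 = 56
i=2,p=7: acc = 56+9 = 65
i=3,p=3: acc = 65+6 = 71
i=3,p=4: acc = 71+7 = 78
i=3,p=5: acc = 78+8 = 86
i=3,p=6: acc = 86+9 = 95
i=3,p=7: acc = 95+10 = 105
i=4,p=3: acc = 105+7 = 112
i=4,p=4: acc = 112+8 = 120
i=4,p=5: acc = 120+9 = 129
i=4,p=6: acc = 129+10 = 139
i=4,p=7: acc = 139+11 = 150

150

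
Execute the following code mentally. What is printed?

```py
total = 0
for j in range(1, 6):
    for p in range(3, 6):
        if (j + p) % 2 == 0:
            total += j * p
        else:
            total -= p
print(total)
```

j=1,p=3: even sum, total = 0+3 = 3
j=1,p=4: odd sum, total = 3-4 = -1
j=1,p=5: even sum, total = (-1)+5 = 4
j=2,p=3: odd sum, total = 4-3 = 1
j=2,p=4: even sum, total = 1+8 = 9
j=2,p=5: odd sum, total = 9-5 = 4
j=3,p=3: even sum, total = 4+9 = 13
j=3,p=4: odd sum, total = 13-4 = 9
j=3,p=5: even sum, total = 9+15 = 24
j=4,p=3: odd sum, total = 24-3 = 21
j=4,p=4: even sum, total = 21+16 = 37
j=4,p=5: odd sum, total = 37-5 = 32
j=5,p=3: even sum, total = 32+15 = 47
j=5,p=4: odd sum, total = 47-4 = 43
j=5,p=5: even sum, total = 43+25 = 68

68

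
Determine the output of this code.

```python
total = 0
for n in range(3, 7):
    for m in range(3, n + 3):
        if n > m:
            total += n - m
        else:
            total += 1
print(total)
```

n=3,m=3: not 3>3, total = 0+1 = 1
n=3,m=4: not 3>4, total = 1+1 = 2
n=3,m=5: not 3>5, total = 2+1 = 3
n=4,m=3: 4>3, total = 3+1 = 4
n=4,m=4: not 4>4, total = 4+1 = 5
n=4,m=5: not 4>5, total = 5+1 = 6
n=4,m=6: not 4>6, total = 6+1 = 7
n=5,m=3: 5>3, total = 7+2 = 9
n=5,m=4: 5>4, total = 9+1 = 10
n=5,m=5: not 5>5, total = 10+1 = 11
n=5,m=6: not 5>6, total = 11+1 = 12
n=5,m=7: not 5>7, total = 12+1 = 13
n=6,m=3: 6>3, total = 13+3 = 16
n=6,m=4: 6>4, total = 16+2 = 18
n=6,m=5: 6>5, total = 18+1 = 19
n=6,m=6: not 6>6, total = 19+1 = 20
n=6,m=7: not 6>7, total = 20+1 = 21
n=6,m=8: not 6>8, total = 21+1 = 22

22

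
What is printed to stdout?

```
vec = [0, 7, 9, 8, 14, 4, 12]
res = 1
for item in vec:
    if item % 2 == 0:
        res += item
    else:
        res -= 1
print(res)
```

item=0: even, res = 1+0 = 1
item=7: not even, res = 1-1 = 0
item=9: not even, res = 0-1 = -1
item=8: even, res = (-1)+8 = 7
item=14: even, res = 7+14 = 21
item=4: even, res = 21+4 = 25
item=12: even, res = 25+12 = 37

37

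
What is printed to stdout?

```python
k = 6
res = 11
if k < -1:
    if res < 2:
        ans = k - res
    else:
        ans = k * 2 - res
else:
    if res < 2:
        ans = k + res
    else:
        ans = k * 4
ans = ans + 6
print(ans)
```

k=6, res=11
k < -1 is False; res < 2 is False
→ ans = k * 4 = 24
ans = 24+6 = 30

30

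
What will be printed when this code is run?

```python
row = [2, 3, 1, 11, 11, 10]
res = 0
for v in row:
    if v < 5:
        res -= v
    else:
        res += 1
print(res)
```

-3

v=2: <5, res = 0-2 = -2
v=3: <5, res = (-2)-3 = -5
v=1: <5, res = (-5)-1 = -6
v=11: not <5, res = (-6)+1 = -5
v=11: not <5, res = (-5)+1 = -4
v=10: not <5, res = (-4)+1 = -3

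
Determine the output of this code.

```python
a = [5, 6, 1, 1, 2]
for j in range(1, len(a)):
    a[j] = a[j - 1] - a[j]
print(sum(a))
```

j=1: a[1] = 5-6 = -1 → [5, -1, 1, 1, 2]
j=2: a[2] = (-1)-1 = -2 → [5, -1, -2, 1, 2]
j=3: a[3] = (-2)-1 = -3 → [5, -1, -2, -3, 2]
j=4: a[4] = (-3)-2 = -5 → [5, -1, -2, -3, -5]
sum = -6

-6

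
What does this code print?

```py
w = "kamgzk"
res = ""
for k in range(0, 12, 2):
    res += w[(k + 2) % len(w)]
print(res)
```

mzkmzk

k=0: add w[2]='m' → 'm'
k=2: add w[4]='z' → 'mz'
k=4: add w[0]='k' → 'mzk'
k=6: add w[2]='m' → 'mzkm'
k=8: add w[4]='z' → 'mzkmz'
k=10: add w[0]='k' → 'mzkmzk'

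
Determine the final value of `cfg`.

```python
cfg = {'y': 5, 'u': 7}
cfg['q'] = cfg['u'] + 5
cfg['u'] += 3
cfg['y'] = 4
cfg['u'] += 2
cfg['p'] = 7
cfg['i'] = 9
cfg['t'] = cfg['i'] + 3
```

{'y': 4, 'u': 12, 'q': 12, 'p': 7, 'i': 9, 't': 12}

cfg['q'] = cfg['u']+5 = 12 → {'y': 5, 'u': 7, 'q': 12}
cfg['u'] = 7+3 = 10 → {'y': 5, 'u': 10, 'q': 12}
cfg['y'] = 4 → {'y': 4, 'u': 10, 'q': 12}
cfg['u'] = 10+2 = 12 → {'y': 4, 'u': 12, 'q': 12}
cfg['p'] = 7 → {'y': 4, 'u': 12, 'q': 12, 'p': 7}
cfg['i'] = 9 → {'y': 4, 'u': 12, 'q': 12, 'p': 7, 'i': 9}
cfg['t'] = cfg['i']+3 = 12 → {'y': 4, 'u': 12, 'q': 12, 'p': 7, 'i': 9, 't': 12}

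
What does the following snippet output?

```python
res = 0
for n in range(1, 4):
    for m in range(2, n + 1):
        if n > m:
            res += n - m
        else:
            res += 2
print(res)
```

5

n=2,m=2: not 2>2, res = 0+2 = 2
n=3,m=2: 3>2, res = 2+1 = 3
n=3,m=3: not 3>3, res = 3+2 = 5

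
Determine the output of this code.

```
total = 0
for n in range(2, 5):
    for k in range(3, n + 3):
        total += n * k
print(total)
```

n=2,k=3: total = 0+6 = 6
n=2,k=4: total = 6+8 = 14
n=3,k=3: total = 14+9 = 23
n=3,k=4: total = 23+12 = 35
n=3,k=5: total = 35+15 = 50
n=4,k=3: total = 50+12 = 62
n=4,k=4: total = 62+16 = 78
n=4,k=5: total = 78+20 = 98
n=4,k=6: total = 98+24 = 122

122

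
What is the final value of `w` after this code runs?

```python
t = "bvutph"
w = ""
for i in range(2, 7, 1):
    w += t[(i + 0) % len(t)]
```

'utphb'

i=2: add t[2]='u' → 'u'
i=3: add t[3]='t' → 'ut'
i=4: add t[4]='p' → 'utp'
i=5: add t[5]='h' → 'utph'
i=6: add t[0]='b' → 'utphb'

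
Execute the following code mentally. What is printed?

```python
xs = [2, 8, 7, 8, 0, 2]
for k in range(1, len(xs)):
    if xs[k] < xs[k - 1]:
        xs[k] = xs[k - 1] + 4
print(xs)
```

[2, 8, 12, 16, 20, 24]

k=1: 8>=2, unchanged → [2, 8, 7, 8, 0, 2]
k=2: 7<8, xs[2] = 8+4 = 12 → [2, 8, 12, 8, 0, 2]
k=3: 8<12, xs[3] = 12+4 = 16 → [2, 8, 12, 16, 0, 2]
k=4: 0<16, xs[4] = 16+4 = 20 → [2, 8, 12, 16, 20, 2]
k=5: 2<20, xs[5] = 20+4 = 24 → [2, 8, 12, 16, 20, 24]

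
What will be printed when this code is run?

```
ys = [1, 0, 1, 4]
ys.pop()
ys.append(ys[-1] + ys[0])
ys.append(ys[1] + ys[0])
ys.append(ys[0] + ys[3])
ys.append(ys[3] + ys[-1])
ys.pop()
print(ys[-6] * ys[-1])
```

3

pop() removes 4 → [1, 0, 1]
append ys[-1]+ys[0] = 1+1 = 2 → [1, 0, 1, 2]
append ys[1]+ys[0] = 0+1 = 1 → [1, 0, 1, 2, 1]
append ys[0]+ys[3] = 1+2 = 3 → [1, 0, 1, 2, 1, 3]
append ys[3]+ys[-1] = 2+3 = 5 → [1, 0, 1, 2, 1, 3, 5]
pop() removes 5 → [1, 0, 1, 2, 1, 3]
ys[-6]*ys[-1] = 1*3 = 3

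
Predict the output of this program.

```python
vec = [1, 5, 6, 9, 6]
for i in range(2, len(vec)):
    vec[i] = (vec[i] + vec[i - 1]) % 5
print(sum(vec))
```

i=2: vec[2] = (6+5)%5 = 1 → [1, 5, 1, 9, 6]
i=3: vec[3] = (9+1)%5 = 0 → [1, 5, 1, 0, 6]
i=4: vec[4] = (6+0)%5 = 1 → [1, 5, 1, 0, 1]
sum = 8

8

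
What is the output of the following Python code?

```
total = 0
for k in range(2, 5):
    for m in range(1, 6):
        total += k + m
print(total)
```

90

k=2,m=1: total = 0+3 = 3
k=2,m=2: total = 3+4 = 7
k=2,m=3: total = 7+5 = 12
k=2,m=4: total = 12+6 = 18
k=2,m=5: total = 18+7 = 25
k=3,m=1: total = 25+4 = 29
k=3,m=2: total = 29+5 = 34
k=3,m=3: total = 34+6 = 40
k=3,m=4: total = 40+7 = 47
k=3,m=5: total = 47+8 = 55
k=4,m=1: total = 55+5 = 60
k=4,m=2: total = 60+6 = 66
k=4,m=3: total = 66+7 = 73
k=4,m=4: total = 73+8 = 81
k=4,m=5: total = 81+9 = 90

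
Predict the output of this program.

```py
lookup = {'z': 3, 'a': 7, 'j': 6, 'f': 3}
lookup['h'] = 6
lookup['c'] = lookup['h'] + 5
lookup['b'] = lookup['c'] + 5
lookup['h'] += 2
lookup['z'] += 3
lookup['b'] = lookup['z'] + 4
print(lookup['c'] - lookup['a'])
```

4

lookup['h'] = 6 → {'z': 3, 'a': 7, 'j': 6, 'f': 3, 'h': 6}
lookup['c'] = lookup['h']+5 = 11 → {'z': 3, 'a': 7, 'j': 6, 'f': 3, 'h': 6, 'c': 11}
lookup['b'] = lookup['c']+5 = 16 → {'z': 3, 'a': 7, 'j': 6, 'f': 3, 'h': 6, 'c': 11, 'b': 16}
lookup['h'] = 6+2 = 8 → {'z': 3, 'a': 7, 'j': 6, 'f': 3, 'h': 8, 'c': 11, 'b': 16}
lookup['z'] = 3+3 = 6 → {'z': 6, 'a': 7, 'j': 6, 'f': 3, 'h': 8, 'c': 11, 'b': 16}
lookup['b'] = lookup['z']+4 = 10 → {'z': 6, 'a': 7, 'j': 6, 'f': 3, 'h': 8, 'c': 11, 'b': 10}
lookup['c']-lookup['a'] = 11-7 = 4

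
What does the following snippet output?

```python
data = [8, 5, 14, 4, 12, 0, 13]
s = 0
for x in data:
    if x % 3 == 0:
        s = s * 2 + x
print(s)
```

24

x=8: not %3==0
x=5: not %3==0
x=14: not %3==0
x=4: not %3==0
x=12: %3==0, s = 0*2+12 = 12
x=0: %3==0, s = 12*2+0 = 24
x=13: not %3==0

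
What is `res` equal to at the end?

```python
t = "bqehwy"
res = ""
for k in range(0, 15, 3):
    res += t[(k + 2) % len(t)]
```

k=0: add t[2]='e' → 'e'
k=3: add t[5]='y' → 'ey'
k=6: add t[2]='e' → 'eye'
k=9: add t[5]='y' → 'eyey'
k=12: add t[2]='e' → 'eyeye'

'eyeye'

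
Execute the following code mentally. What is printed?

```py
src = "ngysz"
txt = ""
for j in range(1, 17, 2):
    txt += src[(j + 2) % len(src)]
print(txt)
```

snyzgsny

j=1: add src[3]='s' → 's'
j=3: add src[0]='n' → 'sn'
j=5: add src[2]='y' → 'sny'
j=7: add src[4]='z' → 'snyz'
j=9: add src[1]='g' → 'snyzg'
j=11: add src[3]='s' → 'snyzgs'
j=13: add src[0]='n' → 'snyzgsn'
j=15: add src[2]='y' → 'snyzgsny'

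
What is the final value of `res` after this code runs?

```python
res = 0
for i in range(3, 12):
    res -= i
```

i=3: res = 0-3 = -3
i=4: res = (-3)-4 = -7
i=5: res = (-7)-5 = -12
i=6: res = (-12)-6 = -18
i=7: res = (-18)-7 = -25
i=8: res = (-25)-8 = -33
i=9: res = (-33)-9 = -42
i=10: res = (-42)-10 = -52
i=11: res = (-52)-11 = -63

-63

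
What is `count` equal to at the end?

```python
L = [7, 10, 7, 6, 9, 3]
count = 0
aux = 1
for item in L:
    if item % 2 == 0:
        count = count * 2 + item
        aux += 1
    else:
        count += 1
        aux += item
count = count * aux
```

item=7: not even, count = 0+1 = 1; aux=8
item=10: even, count = 1*2+10 = 12; aux=9
item=7: not even, count = 12+1 = 13; aux=16
item=6: even, count = 13*2+6 = 32; aux=17
item=9: not even, count = 32+1 = 33; aux=26
item=3: not even, count = 33+1 = 34; aux=29
count*aux = 34*29 = 986

986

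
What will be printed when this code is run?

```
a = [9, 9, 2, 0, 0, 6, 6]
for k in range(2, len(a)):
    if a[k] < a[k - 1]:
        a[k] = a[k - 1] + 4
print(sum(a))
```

k=2: 2<9, a[2] = 9+4 = 13 → [9, 9, 13, 0, 0, 6, 6]
k=3: 0<13, a[3] = 13+4 = 17 → [9, 9, 13, 17, 0, 6, 6]
k=4: 0<17, a[4] = 17+4 = 21 → [9, 9, 13, 17, 21, 6, 6]
k=5: 6<21, a[5] = 21+4 = 25 → [9, 9, 13, 17, 21, 25, 6]
k=6: 6<25, a[6] = 25+4 = 29 → [9, 9, 13, 17, 21, 25, 29]
sum = 123

123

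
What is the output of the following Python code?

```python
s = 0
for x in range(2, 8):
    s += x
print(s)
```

27

x=2: s = 0+2 = 2
x=3: s = 2+3 = 5
x=4: s = 5+4 = 9
x=5: s = 9+5 = 14
x=6: s = 14+6 = 20
x=7: s = 20+7 = 27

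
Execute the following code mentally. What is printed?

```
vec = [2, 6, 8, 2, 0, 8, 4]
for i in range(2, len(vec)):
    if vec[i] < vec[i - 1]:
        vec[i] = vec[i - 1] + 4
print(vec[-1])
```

24

i=2: 8>=6, unchanged → [2, 6, 8, 2, 0, 8, 4]
i=3: 2<8, vec[3] = 8+4 = 12 → [2, 6, 8, 12, 0, 8, 4]
i=4: 0<12, vec[4] = 12+4 = 16 → [2, 6, 8, 12, 16, 8, 4]
i=5: 8<16, vec[5] = 16+4 = 20 → [2, 6, 8, 12, 16, 20, 4]
i=6: 4<20, vec[6] = 20+4 = 24 → [2, 6, 8, 12, 16, 20, 24]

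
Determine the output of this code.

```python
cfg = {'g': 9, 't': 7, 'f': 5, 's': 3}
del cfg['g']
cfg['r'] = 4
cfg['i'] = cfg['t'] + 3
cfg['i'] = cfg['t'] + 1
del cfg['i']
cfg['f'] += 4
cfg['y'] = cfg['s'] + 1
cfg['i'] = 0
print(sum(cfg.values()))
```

27

del 'g' → {'t': 7, 'f': 5, 's': 3}
cfg['r'] = 4 → {'t': 7, 'f': 5, 's': 3, 'r': 4}
cfg['i'] = cfg['t']+3 = 10 → {'t': 7, 'f': 5, 's': 3, 'r': 4, 'i': 10}
cfg['i'] = cfg['t']+1 = 8 → {'t': 7, 'f': 5, 's': 3, 'r': 4, 'i': 8}
del 'i' → {'t': 7, 'f': 5, 's': 3, 'r': 4}
cfg['f'] = 5+4 = 9 → {'t': 7, 'f': 9, 's': 3, 'r': 4}
cfg['y'] = cfg['s']+1 = 4 → {'t': 7, 'f': 9, 's': 3, 'r': 4, 'y': 4}
cfg['i'] = 0 → {'t': 7, 'f': 9, 's': 3, 'r': 4, 'y': 4, 'i': 0}
sum of values = 27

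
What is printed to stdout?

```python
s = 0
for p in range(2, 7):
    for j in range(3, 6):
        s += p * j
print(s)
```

240

p=2,j=3: s = 0+6 = 6
p=2,j=4: s = 6+8 = 14
p=2,j=5: s = 14+10 = 24
p=3,j=3: s = 24+9 = 33
p=3,j=4: s = 33+12 = 45
p=3,j=5: s = 45+15 = 60
p=4,j=3: s = 60+12 = 72
p=4,j=4: s = 72+16 = 88
p=4,j=5: s = 88+20 = 108
p=5,j=3: s = 108+15 = 123
p=5,j=4: s = 123+20 = 143
p=5,j=5: s = 143+25 = 168
p=6,j=3: s = 168+18 = 186
p=6,j=4: s = 186+24 = 210
p=6,j=5: s = 210+30 = 240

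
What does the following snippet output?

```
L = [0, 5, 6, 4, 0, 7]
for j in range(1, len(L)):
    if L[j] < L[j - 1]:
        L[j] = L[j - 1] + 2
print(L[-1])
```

12

j=1: 5>=0, unchanged → [0, 5, 6, 4, 0, 7]
j=2: 6>=5, unchanged → [0, 5, 6, 4, 0, 7]
j=3: 4<6, L[3] = 6+2 = 8 → [0, 5, 6, 8, 0, 7]
j=4: 0<8, L[4] = 8+2 = 10 → [0, 5, 6, 8, 10, 7]
j=5: 7<10, L[5] = 10+2 = 12 → [0, 5, 6, 8, 10, 12]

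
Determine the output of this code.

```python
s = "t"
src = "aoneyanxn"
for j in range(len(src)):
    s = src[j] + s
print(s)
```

nxnayenoat

j=0: prepend 'a' → 'at'
j=1: prepend 'o' → 'oat'
j=2: prepend 'n' → 'noat'
j=3: prepend 'e' → 'enoat'
j=4: prepend 'y' → 'yenoat'
j=5: prepend 'a' → 'ayenoat'
j=6: prepend 'n' → 'nayenoat'
j=7: prepend 'x' → 'xnayenoat'
j=8: prepend 'n' → 'nxnayenoat'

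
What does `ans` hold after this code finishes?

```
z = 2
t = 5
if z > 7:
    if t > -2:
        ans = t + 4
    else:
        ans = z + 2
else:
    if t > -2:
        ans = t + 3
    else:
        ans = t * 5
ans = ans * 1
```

8

z=2, t=5
z > 7 is False; t > -2 is True
→ ans = t + 3 = 8
ans = 8*1 = 8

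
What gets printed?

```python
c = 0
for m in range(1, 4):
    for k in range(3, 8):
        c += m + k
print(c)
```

105

m=1,k=3: c = 0+4 = 4
m=1,k=4: c = 4+5 = 9
m=1,k=5: c = 9+6 = 15
m=1,k=6: c = 15+7 = 22
m=1,k=7: c = 22+8 = 30
m=2,k=3: c = 30+5 = 35
m=2,k=4: c = 35+6 = 41
m=2,k=5: c = 41+7 = 48
m=2,k=6: c = 48+8 = 56
m=2,k=7: c = 56+9 = 65
m=3,k=3: c = 65+6 = 71
m=3,k=4: c = 71+7 = 78
m=3,k=5: c = 78+8 = 86
m=3,k=6: c = 86+9 = 95
m=3,k=7: c = 95+10 = 105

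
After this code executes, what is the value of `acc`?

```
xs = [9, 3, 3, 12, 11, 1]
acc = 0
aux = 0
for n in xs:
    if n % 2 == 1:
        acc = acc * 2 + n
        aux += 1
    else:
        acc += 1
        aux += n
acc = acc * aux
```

n=9: odd, acc = 0*2+9 = 9; aux=1
n=3: odd, acc = 9*2+3 = 21; aux=2
n=3: odd, acc = 21*2+3 = 45; aux=3
n=12: not odd, acc = 45+1 = 46; aux=15
n=11: odd, acc = 46*2+11 = 103; aux=16
n=1: odd, acc = 103*2+1 = 207; aux=17
acc*aux = 207*17 = 3519

3519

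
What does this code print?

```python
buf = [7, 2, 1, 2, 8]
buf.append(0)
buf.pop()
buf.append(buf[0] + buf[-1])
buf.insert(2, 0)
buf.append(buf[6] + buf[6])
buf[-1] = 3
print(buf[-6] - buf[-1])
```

append 0 → [7, 2, 1, 2, 8, 0]
pop() removes 0 → [7, 2, 1, 2, 8]
append buf[0]+buf[-1] = 7+8 = 15 → [7, 2, 1, 2, 8, 15]
insert 0 at 2 → [7, 2, 0, 1, 2, 8, 15]
append buf[6]+buf[6] = 15+15 = 30 → [7, 2, 0, 1, 2, 8, 15, 30]
buf[-1] = 3 → [7, 2, 0, 1, 2, 8, 15, 3]
buf[-6]-buf[-1] = 0-3 = -3

-3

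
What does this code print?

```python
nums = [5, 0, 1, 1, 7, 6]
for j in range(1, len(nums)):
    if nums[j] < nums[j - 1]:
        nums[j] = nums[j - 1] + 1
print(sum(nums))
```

45

j=1: 0<5, nums[1] = 5+1 = 6 → [5, 6, 1, 1, 7, 6]
j=2: 1<6, nums[2] = 6+1 = 7 → [5, 6, 7, 1, 7, 6]
j=3: 1<7, nums[3] = 7+1 = 8 → [5, 6, 7, 8, 7, 6]
j=4: 7<8, nums[4] = 8+1 = 9 → [5, 6, 7, 8, 9, 6]
j=5: 6<9, nums[5] = 9+1 = 10 → [5, 6, 7, 8, 9, 10]
sum = 45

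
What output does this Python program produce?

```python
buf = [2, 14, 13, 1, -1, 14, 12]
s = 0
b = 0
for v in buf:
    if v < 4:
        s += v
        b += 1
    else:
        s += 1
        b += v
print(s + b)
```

v=2: <4, s = 0+2 = 2; b=1
v=14: not <4, s = 2+1 = 3; b=15
v=13: not <4, s = 3+1 = 4; b=28
v=1: <4, s = 4+1 = 5; b=29
v=-1: <4, s = 5+(-1) = 4; b=30
v=14: not <4, s = 4+1 = 5; b=44
v=12: not <4, s = 5+1 = 6; b=56
s+b = 6+56 = 62

62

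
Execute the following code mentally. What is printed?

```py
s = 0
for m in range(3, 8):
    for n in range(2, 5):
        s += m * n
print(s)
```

m=3,n=2: s = 0+6 = 6
m=3,n=3: s = 6+9 = 15
m=3,n=4: s = 15+12 = 27
m=4,n=2: s = 27+8 = 35
m=4,n=3: s = 35+12 = 47
m=4,n=4: s = 47+16 = 63
m=5,n=2: s = 63+10 = 73
m=5,n=3: s = 73+15 = 88
m=5,n=4: s = 88+20 = 108
m=6,n=2: s = 108+12 = 120
m=6,n=3: s = 120+18 = 138
m=6,n=4: s = 138+24 = 162
m=7,n=2: s = 162+14 = 176
m=7,n=3: s = 176+21 = 197
m=7,n=4: s = 197+28 = 225

225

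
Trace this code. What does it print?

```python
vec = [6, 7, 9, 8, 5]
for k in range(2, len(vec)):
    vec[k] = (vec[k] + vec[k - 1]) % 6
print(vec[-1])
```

5

k=2: vec[2] = (9+7)%6 = 4 → [6, 7, 4, 8, 5]
k=3: vec[3] = (8+4)%6 = 0 → [6, 7, 4, 0, 5]
k=4: vec[4] = (5+0)%6 = 5 → [6, 7, 4, 0, 5]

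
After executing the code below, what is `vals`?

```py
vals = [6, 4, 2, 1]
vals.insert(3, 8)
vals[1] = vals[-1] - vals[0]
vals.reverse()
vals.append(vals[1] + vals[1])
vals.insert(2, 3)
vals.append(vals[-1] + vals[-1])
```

[1, 8, 3, 2, -5, 6, 16, 32]

insert 8 at 3 → [6, 4, 2, 8, 1]
vals[1] = vals[-1]-vals[0] = 1-6 = -5 → [6, -5, 2, 8, 1]
reverse → [1, 8, 2, -5, 6]
append vals[1]+vals[1] = 8+8 = 16 → [1, 8, 2, -5, 6, 16]
insert 3 at 2 → [1, 8, 3, 2, -5, 6, 16]
append vals[-1]+vals[-1] = 16+16 = 32 → [1, 8, 3, 2, -5, 6, 16, 32]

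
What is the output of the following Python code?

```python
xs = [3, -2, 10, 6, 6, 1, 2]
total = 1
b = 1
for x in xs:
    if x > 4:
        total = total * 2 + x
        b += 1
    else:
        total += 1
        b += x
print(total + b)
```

92

x=3: not >4, total = 1+1 = 2; b=4
x=-2: not >4, total = 2+1 = 3; b=2
x=10: >4, total = 3*2+10 = 16; b=3
x=6: >4, total = 16*2+6 = 38; b=4
x=6: >4, total = 38*2+6 = 82; b=5
x=1: not >4, total = 82+1 = 83; b=6
x=2: not >4, total = 83+1 = 84; b=8
total+b = 84+8 = 92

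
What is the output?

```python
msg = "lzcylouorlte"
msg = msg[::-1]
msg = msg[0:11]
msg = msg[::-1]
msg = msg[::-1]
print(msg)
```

etlrouolycz

reverse → 'etlrouolyczl'
slice [0:11] → 'etlrouolycz'
reverse → 'zcylouorlte'
reverse → 'etlrouolycz'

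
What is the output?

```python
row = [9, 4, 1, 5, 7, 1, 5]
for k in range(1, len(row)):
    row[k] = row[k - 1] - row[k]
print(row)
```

[9, 5, 4, -1, -8, -9, -14]

k=1: row[1] = 9-4 = 5 → [9, 5, 1, 5, 7, 1, 5]
k=2: row[2] = 5-1 = 4 → [9, 5, 4, 5, 7, 1, 5]
k=3: row[3] = 4-5 = -1 → [9, 5, 4, -1, 7, 1, 5]
k=4: row[4] = (-1)-7 = -8 → [9, 5, 4, -1, -8, 1, 5]
k=5: row[5] = (-8)-1 = -9 → [9, 5, 4, -1, -8, -9, 5]
k=6: row[6] = (-9)-5 = -14 → [9, 5, 4, -1, -8, -9, -14]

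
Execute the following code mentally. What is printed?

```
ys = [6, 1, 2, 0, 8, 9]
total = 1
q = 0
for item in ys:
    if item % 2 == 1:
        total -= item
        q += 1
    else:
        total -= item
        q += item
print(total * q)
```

item=6: not odd, total = 1-6 = -5; q=6
item=1: odd, total = (-5)-1 = -6; q=7
item=2: not odd, total = (-6)-2 = -8; q=9
item=0: not odd, total = (-8)-0 = -8; q=9
item=8: not odd, total = (-8)-8 = -16; q=17
item=9: odd, total = (-16)-9 = -25; q=18
total*q = (-25)*18 = -450

-450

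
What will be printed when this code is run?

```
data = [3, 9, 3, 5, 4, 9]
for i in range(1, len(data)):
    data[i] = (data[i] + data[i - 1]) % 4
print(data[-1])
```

i=1: data[1] = (9+3)%4 = 0 → [3, 0, 3, 5, 4, 9]
i=2: data[2] = (3+0)%4 = 3 → [3, 0, 3, 5, 4, 9]
i=3: data[3] = (5+3)%4 = 0 → [3, 0, 3, 0, 4, 9]
i=4: data[4] = (4+0)%4 = 0 → [3, 0, 3, 0, 0, 9]
i=5: data[5] = (9+0)%4 = 1 → [3, 0, 3, 0, 0, 1]

1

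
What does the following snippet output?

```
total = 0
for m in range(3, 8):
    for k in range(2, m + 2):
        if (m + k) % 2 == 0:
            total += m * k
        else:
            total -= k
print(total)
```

189

m=3,k=2: odd sum, total = 0-2 = -2
m=3,k=3: even sum, total = (-2)+9 = 7
m=3,k=4: odd sum, total = 7-4 = 3
m=4,k=2: even sum, total = 3+8 = 11
m=4,k=3: odd sum, total = 11-3 = 8
m=4,k=4: even sum, total = 8+16 = 24
m=4,k=5: odd sum, total = 24-5 = 19
m=5,k=2: odd sum, total = 19-2 = 17
m=5,k=3: even sum, total = 17+15 = 32
m=5,k=4: odd sum, total = 32-4 = 28
m=5,k=5: even sum, total = 28+25 = 53
m=5,k=6: odd sum, total = 53-6 = 47
m=6,k=2: even sum, total = 47+12 = 59
m=6,k=3: odd sum, total = 59-3 = 56
m=6,k=4: even sum, total = 56+24 = 80
m=6,k=5: odd sum, total = 80-5 = 75
m=6,k=6: even sum, total = 75+36 = 111
m=6,k=7: odd sum, total = 111-7 = 104
m=7,k=2: odd sum, total = 104-2 = 102
m=7,k=3: even sum, total = 102+21 = 123
m=7,k=4: odd sum, total = 123-4 = 119
m=7,k=5: even sum, total = 119+35 = 154
m=7,k=6: odd sum, total = 154-6 = 148
m=7,k=7: even sum, total = 148+49 = 197
m=7,k=8: odd sum, total = 197-8 = 189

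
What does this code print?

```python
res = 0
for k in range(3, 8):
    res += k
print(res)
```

k=3: res = 0+3 = 3
k=4: res = 3+4 = 7
k=5: res = 7+5 = 12
k=6: res = 12+6 = 18
k=7: res = 18+7 = 25

25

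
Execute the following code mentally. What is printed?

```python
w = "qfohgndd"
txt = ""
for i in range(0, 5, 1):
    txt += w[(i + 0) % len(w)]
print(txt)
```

qfohg

i=0: add w[0]='q' → 'q'
i=1: add w[1]='f' → 'qf'
i=2: add w[2]='o' → 'qfo'
i=3: add w[3]='h' → 'qfoh'
i=4: add w[4]='g' → 'qfohg'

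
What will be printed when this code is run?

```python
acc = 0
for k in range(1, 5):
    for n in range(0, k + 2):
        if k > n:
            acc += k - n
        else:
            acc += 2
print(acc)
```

36

k=1,n=0: 1>0, acc = 0+1 = 1
k=1,n=1: not 1>1, acc = 1+2 = 3
k=1,n=2: not 1>2, acc = 3+2 = 5
k=2,n=0: 2>0, acc = 5+2 = 7
k=2,n=1: 2>1, acc = 7+1 = 8
k=2,n=2: not 2>2, acc = 8+2 = 10
k=2,n=3: not 2>3, acc = 10+2 = 12
k=3,n=0: 3>0, acc = 12+3 = 15
k=3,n=1: 3>1, acc = 15+2 = 17
k=3,n=2: 3>2, acc = 17+1 = 18
k=3,n=3: not 3>3, acc = 18+2 = 20
k=3,n=4: not 3>4, acc = 20+2 = 22
k=4,n=0: 4>0, acc = 22+4 = 26
k=4,n=1: 4>1, acc = 26+3 = 29
k=4,n=2: 4>2, acc = 29+2 = 31
k=4,n=3: 4>3, acc = 31+1 = 32
k=4,n=4: not 4>4, acc = 32+2 = 34
k=4,n=5: not 4>5, acc = 34+2 = 36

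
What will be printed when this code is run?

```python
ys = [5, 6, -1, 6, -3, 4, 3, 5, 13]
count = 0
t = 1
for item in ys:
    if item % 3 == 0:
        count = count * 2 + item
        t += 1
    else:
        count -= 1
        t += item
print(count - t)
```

10

item=5: not %3==0, count = 0-1 = -1; t=6
item=6: %3==0, count = (-1)*2+6 = 4; t=7
item=-1: not %3==0, count = 4-1 = 3; t=6
item=6: %3==0, count = 3*2+6 = 12; t=7
item=-3: %3==0, count = 12*2+(-3) = 21; t=8
item=4: not %3==0, count = 21-1 = 20; t=12
item=3: %3==0, count = 20*2+3 = 43; t=13
item=5: not %3==0, count = 43-1 = 42; t=18
item=13: not %3==0, count = 42-1 = 41; t=31
count-t = 41-31 = 10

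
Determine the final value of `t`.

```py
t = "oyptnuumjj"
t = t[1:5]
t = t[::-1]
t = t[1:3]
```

slice [1:5] → 'yptn'
reverse → 'ntpy'
slice [1:3] → 'tp'

'tp'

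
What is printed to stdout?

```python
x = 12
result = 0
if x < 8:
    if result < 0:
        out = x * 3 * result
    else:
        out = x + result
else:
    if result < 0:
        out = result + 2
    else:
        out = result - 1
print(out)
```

-1

x=12, result=0
x < 8 is False; result < 0 is False
→ out = result - 1 = -1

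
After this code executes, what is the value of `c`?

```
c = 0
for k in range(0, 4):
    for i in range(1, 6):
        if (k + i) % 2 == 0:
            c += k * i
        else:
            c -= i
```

k=0,i=1: odd sum, c = 0-1 = -1
k=0,i=2: even sum, c = (-1)+0 = -1
k=0,i=3: odd sum, c = (-1)-3 = -4
k=0,i=4: even sum, c = (-4)+0 = -4
k=0,i=5: odd sum, c = (-4)-5 = -9
k=1,i=1: even sum, c = (-9)+1 = -8
k=1,i=2: odd sum, c = (-8)-2 = -10
k=1,i=3: even sum, c = (-10)+3 = -7
k=1,i=4: odd sum, c = (-7)-4 = -11
k=1,i=5: even sum, c = (-11)+5 = -6
k=2,i=1: odd sum, c = (-6)-1 = -7
k=2,i=2: even sum, c = (-7)+4 = -3
k=2,i=3: odd sum, c = (-3)-3 = -6
k=2,i=4: even sum, c = (-6)+8 = 2
k=2,i=5: odd sum, c = 2-5 = -3
k=3,i=1: even sum, c = (-3)+3 = 0
k=3,i=2: odd sum, c = 0-2 = -2
k=3,i=3: even sum, c = (-2)+9 = 7
k=3,i=4: odd sum, c = 7-4 = 3
k=3,i=5: even sum, c = 3+15 = 18

18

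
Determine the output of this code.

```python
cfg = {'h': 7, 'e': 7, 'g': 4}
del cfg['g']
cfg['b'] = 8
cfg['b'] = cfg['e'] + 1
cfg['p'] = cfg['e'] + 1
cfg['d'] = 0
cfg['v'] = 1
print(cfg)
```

del 'g' → {'h': 7, 'e': 7}
cfg['b'] = 8 → {'h': 7, 'e': 7, 'b': 8}
cfg['b'] = cfg['e']+1 = 8 → {'h': 7, 'e': 7, 'b': 8}
cfg['p'] = cfg['e']+1 = 8 → {'h': 7, 'e': 7, 'b': 8, 'p': 8}
cfg['d'] = 0 → {'h': 7, 'e': 7, 'b': 8, 'p': 8, 'd': 0}
cfg['v'] = 1 → {'h': 7, 'e': 7, 'b': 8, 'p': 8, 'd': 0, 'v': 1}

{'h': 7, 'e': 7, 'b': 8, 'p': 8, 'd': 0, 'v': 1}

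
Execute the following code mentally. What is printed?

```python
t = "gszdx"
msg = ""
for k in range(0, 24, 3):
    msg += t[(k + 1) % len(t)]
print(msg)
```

k=0: add t[1]='s' → 's'
k=3: add t[4]='x' → 'sx'
k=6: add t[2]='z' → 'sxz'
k=9: add t[0]='g' → 'sxzg'
k=12: add t[3]='d' → 'sxzgd'
k=15: add t[1]='s' → 'sxzgds'
k=18: add t[4]='x' → 'sxzgdsx'
k=21: add t[2]='z' → 'sxzgdsxz'

sxzgdsxz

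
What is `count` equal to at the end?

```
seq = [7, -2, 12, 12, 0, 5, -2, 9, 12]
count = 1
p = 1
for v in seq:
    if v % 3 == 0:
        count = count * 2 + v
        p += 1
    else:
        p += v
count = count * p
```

v=7: not %3==0; p=8
v=-2: not %3==0; p=6
v=12: %3==0, count = 1*2+12 = 14; p=7
v=12: %3==0, count = 14*2+12 = 40; p=8
v=0: %3==0, count = 40*2+0 = 80; p=9
v=5: not %3==0; p=14
v=-2: not %3==0; p=12
v=9: %3==0, count = 80*2+9 = 169; p=13
v=12: %3==0, count = 169*2+12 = 350; p=14
count*p = 350*14 = 4900

4900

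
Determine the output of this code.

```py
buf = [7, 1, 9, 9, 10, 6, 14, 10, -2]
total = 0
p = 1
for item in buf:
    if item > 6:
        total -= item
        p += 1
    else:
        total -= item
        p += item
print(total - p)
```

item=7: >6, total = 0-7 = -7; p=2
item=1: not >6, total = (-7)-1 = -8; p=3
item=9: >6, total = (-8)-9 = -17; p=4
item=9: >6, total = (-17)-9 = -26; p=5
item=10: >6, total = (-26)-10 = -36; p=6
item=6: not >6, total = (-36)-6 = -42; p=12
item=14: >6, total = (-42)-14 = -56; p=13
item=10: >6, total = (-56)-10 = -66; p=14
item=-2: not >6, total = (-66)-(-2) = -64; p=12
total-p = (-64)-12 = -76

-76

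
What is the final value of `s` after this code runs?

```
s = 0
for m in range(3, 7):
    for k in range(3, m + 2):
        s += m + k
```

130

m=3,k=3: s = 0+6 = 6
m=3,k=4: s = 6+7 = 13
m=4,k=3: s = 13+7 = 20
m=4,k=4: s = 20+8 = 28
m=4,k=5: s = 28+9 = 37
m=5,k=3: s = 37+8 = 45
m=5,k=4: s = 45+9 = 54
m=5,k=5: s = 54+10 = 64
m=5,k=6: s = 64+11 = 75
m=6,k=3: s = 75+9 = 84
m=6,k=4: s = 84+10 = 94
m=6,k=5: s = 94+11 = 105
m=6,k=6: s = 105+12 = 117
m=6,k=7: s = 117+13 = 130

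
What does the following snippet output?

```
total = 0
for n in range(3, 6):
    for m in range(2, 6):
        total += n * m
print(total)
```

168

n=3,m=2: total = 0+6 = 6
n=3,m=3: total = 6+9 = 15
n=3,m=4: total = 15+12 = 27
n=3,m=5: total = 27+15 = 42
n=4,m=2: total = 42+8 = 50
n=4,m=3: total = 50+12 = 62
n=4,m=4: total = 62+16 = 78
n=4,m=5: total = 78+20 = 98
n=5,m=2: total = 98+10 = 108
n=5,m=3: total = 108+15 = 123
n=5,m=4: total = 123+20 = 143
n=5,m=5: total = 143+25 = 168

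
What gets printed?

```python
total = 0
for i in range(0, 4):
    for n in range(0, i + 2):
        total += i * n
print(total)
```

i=0,n=0: total = 0+0 = 0
i=0,n=1: total = 0+0 = 0
i=1,n=0: total = 0+0 = 0
i=1,n=1: total = 0+1 = 1
i=1,n=2: total = 1+2 = 3
i=2,n=0: total = 3+0 = 3
i=2,n=1: total = 3+2 = 5
i=2,n=2: total = 5+4 = 9
i=2,n=3: total = 9+6 = 15
i=3,n=0: total = 15+0 = 15
i=3,n=1: total = 15+3 = 18
i=3,n=2: total = 18+6 = 24
i=3,n=3: total = 24+9 = 33
i=3,n=4: total = 33+12 = 45

45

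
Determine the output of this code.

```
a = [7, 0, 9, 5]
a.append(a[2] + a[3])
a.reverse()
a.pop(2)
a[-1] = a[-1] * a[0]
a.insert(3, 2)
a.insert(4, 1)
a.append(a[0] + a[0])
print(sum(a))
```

append a[2]+a[3] = 9+5 = 14 → [7, 0, 9, 5, 14]
reverse → [14, 5, 9, 0, 7]
pop(2) removes 9 → [14, 5, 0, 7]
a[-1] = a[-1]*a[0] = 7*14 = 98 → [14, 5, 0, 98]
insert 2 at 3 → [14, 5, 0, 2, 98]
insert 1 at 4 → [14, 5, 0, 2, 1, 98]
append a[0]+a[0] = 14+14 = 28 → [14, 5, 0, 2, 1, 98, 28]
sum = 148

148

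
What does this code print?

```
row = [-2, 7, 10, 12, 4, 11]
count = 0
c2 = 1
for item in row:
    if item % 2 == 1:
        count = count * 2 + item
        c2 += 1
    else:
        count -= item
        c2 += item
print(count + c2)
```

8

item=-2: not odd, count = 0-(-2) = 2; c2=-1
item=7: odd, count = 2*2+7 = 11; c2=0
item=10: not odd, count = 11-10 = 1; c2=10
item=12: not odd, count = 1-12 = -11; c2=22
item=4: not odd, count = (-11)-4 = -15; c2=26
item=11: odd, count = (-15)*2+11 = -19; c2=27
count+c2 = (-19)+27 = 8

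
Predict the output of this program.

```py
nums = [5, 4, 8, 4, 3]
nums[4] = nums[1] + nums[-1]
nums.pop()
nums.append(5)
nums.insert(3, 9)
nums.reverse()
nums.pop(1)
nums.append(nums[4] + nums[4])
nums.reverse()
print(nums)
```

[10, 5, 4, 8, 9, 5]

nums[4] = nums[1]+nums[-1] = 4+3 = 7 → [5, 4, 8, 4, 7]
pop() removes 7 → [5, 4, 8, 4]
append 5 → [5, 4, 8, 4, 5]
insert 9 at 3 → [5, 4, 8, 9, 4, 5]
reverse → [5, 4, 9, 8, 4, 5]
pop(1) removes 4 → [5, 9, 8, 4, 5]
append nums[4]+nums[4] = 5+5 = 10 → [5, 9, 8, 4, 5, 10]
reverse → [10, 5, 4, 8, 9, 5]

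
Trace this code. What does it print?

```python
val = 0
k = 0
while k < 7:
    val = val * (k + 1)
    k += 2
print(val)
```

k=0: val = 0*1 = 0
k=2: val = 0*3 = 0
k=4: val = 0*5 = 0
k=6: val = 0*7 = 0

0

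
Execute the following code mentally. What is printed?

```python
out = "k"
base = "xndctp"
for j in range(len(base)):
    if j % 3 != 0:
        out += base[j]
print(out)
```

kndtp

j=0: skip
j=1: add 'n' → 'kn'
j=2: add 'd' → 'knd'
j=3: skip
j=4: add 't' → 'kndt'
j=5: add 'p' → 'kndtp'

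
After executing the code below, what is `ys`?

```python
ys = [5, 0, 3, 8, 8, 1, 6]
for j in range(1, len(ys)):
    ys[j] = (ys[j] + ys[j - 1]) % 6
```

[5, 5, 2, 4, 0, 1, 1]

j=1: ys[1] = (0+5)%6 = 5 → [5, 5, 3, 8, 8, 1, 6]
j=2: ys[2] = (3+5)%6 = 2 → [5, 5, 2, 8, 8, 1, 6]
j=3: ys[3] = (8+2)%6 = 4 → [5, 5, 2, 4, 8, 1, 6]
j=4: ys[4] = (8+4)%6 = 0 → [5, 5, 2, 4, 0, 1, 6]
j=5: ys[5] = (1+0)%6 = 1 → [5, 5, 2, 4, 0, 1, 6]
j=6: ys[6] = (6+1)%6 = 1 → [5, 5, 2, 4, 0, 1, 1]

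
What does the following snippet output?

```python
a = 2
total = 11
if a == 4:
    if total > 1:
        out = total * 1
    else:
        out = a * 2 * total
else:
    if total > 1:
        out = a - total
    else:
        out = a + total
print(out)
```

a=2, total=11
a == 4 is False; total > 1 is True
→ out = a - total = -9

-9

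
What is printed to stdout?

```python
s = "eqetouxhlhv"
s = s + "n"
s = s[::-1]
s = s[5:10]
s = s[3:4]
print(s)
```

t

+ 'n' → 'eqetouxhlhvn'
reverse → 'nvhlhxuoteqe'
slice [5:10] → 'xuote'
slice [3:4] → 't'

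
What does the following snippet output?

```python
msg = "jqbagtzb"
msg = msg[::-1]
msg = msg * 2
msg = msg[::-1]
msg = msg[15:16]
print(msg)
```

b

reverse → 'bztgabqj'
repeat ×2 → 'bztgabqjbztgabqj'
reverse → 'jqbagtzbjqbagtzb'
slice [15:16] → 'b'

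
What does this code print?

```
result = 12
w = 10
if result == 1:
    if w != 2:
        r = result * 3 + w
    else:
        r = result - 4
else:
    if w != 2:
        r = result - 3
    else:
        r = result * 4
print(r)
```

result=12, w=10
result == 1 is False; w != 2 is True
→ r = result - 3 = 9

9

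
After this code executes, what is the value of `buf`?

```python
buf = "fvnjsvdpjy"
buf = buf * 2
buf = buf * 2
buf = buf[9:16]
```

repeat ×2 → 'fvnjsvdpjyfvnjsvdpjy'
repeat ×2 → 'fvnjsvdpjyfvnjsvdpjyfvnjsvdpjyfvnjsvdpjy'
slice [9:16] → 'yfvnjsv'

'yfvnjsv'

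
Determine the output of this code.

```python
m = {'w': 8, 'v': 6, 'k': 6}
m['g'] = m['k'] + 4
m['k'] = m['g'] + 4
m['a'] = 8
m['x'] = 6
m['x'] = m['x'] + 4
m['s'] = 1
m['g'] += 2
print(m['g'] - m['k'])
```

m['g'] = m['k']+4 = 10 → {'w': 8, 'v': 6, 'k': 6, 'g': 10}
m['k'] = m['g']+4 = 14 → {'w': 8, 'v': 6, 'k': 14, 'g': 10}
m['a'] = 8 → {'w': 8, 'v': 6, 'k': 14, 'g': 10, 'a': 8}
m['x'] = 6 → {'w': 8, 'v': 6, 'k': 14, 'g': 10, 'a': 8, 'x': 6}
m['x'] = m['x']+4 = 10 → {'w': 8, 'v': 6, 'k': 14, 'g': 10, 'a': 8, 'x': 10}
m['s'] = 1 → {'w': 8, 'v': 6, 'k': 14, 'g': 10, 'a': 8, 'x': 10, 's': 1}
m['g'] = 10+2 = 12 → {'w': 8, 'v': 6, 'k': 14, 'g': 12, 'a': 8, 'x': 10, 's': 1}
m['g']-m['k'] = 12-14 = -2

-2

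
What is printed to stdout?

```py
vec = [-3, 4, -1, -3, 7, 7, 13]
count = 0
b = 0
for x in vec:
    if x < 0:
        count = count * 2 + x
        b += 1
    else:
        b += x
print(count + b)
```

x=-3: <0, count = 0*2+(-3) = -3; b=1
x=4: not <0; b=5
x=-1: <0, count = (-3)*2+(-1) = -7; b=6
x=-3: <0, count = (-7)*2+(-3) = -17; b=7
x=7: not <0; b=14
x=7: not <0; b=21
x=13: not <0; b=34
count+b = (-17)+34 = 17

17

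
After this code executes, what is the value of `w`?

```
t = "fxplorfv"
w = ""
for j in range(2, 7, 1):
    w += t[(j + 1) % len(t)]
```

j=2: add t[3]='l' → 'l'
j=3: add t[4]='o' → 'lo'
j=4: add t[5]='r' → 'lor'
j=5: add t[6]='f' → 'lorf'
j=6: add t[7]='v' → 'lorfv'

'lorfv'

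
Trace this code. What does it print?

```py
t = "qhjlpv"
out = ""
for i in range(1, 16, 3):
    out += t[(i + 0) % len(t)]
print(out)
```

i=1: add t[1]='h' → 'h'
i=4: add t[4]='p' → 'hp'
i=7: add t[1]='h' → 'hph'
i=10: add t[4]='p' → 'hphp'
i=13: add t[1]='h' → 'hphph'

hphph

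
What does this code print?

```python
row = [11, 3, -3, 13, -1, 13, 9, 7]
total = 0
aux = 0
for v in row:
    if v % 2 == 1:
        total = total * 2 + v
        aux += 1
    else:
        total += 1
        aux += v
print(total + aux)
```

v=11: odd, total = 0*2+11 = 11; aux=1
v=3: odd, total = 11*2+3 = 25; aux=2
v=-3: odd, total = 25*2+(-3) = 47; aux=3
v=13: odd, total = 47*2+13 = 107; aux=4
v=-1: odd, total = 107*2+(-1) = 213; aux=5
v=13: odd, total = 213*2+13 = 439; aux=6
v=9: odd, total = 439*2+9 = 887; aux=7
v=7: odd, total = 887*2+7 = 1781; aux=8
total+aux = 1781+8 = 1789

1789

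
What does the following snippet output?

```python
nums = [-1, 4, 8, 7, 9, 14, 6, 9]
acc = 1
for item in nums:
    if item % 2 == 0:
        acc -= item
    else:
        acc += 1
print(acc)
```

-27

item=-1: not even, acc = 1+1 = 2
item=4: even, acc = 2-4 = -2
item=8: even, acc = (-2)-8 = -10
item=7: not even, acc = (-10)+1 = -9
item=9: not even, acc = (-9)+1 = -8
item=14: even, acc = (-8)-14 = -22
item=6: even, acc = (-22)-6 = -28
item=9: not even, acc = (-28)+1 = -27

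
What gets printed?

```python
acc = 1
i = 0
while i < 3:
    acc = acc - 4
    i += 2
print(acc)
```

-7

i=0: acc = 1-4 = -3
i=2: acc = (-3)-4 = -7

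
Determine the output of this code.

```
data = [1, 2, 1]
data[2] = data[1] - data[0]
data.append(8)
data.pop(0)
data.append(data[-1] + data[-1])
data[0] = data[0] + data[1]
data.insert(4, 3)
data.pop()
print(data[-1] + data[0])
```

data[2] = data[1]-data[0] = 2-1 = 1 → [1, 2, 1]
append 8 → [1, 2, 1, 8]
pop(0) removes 1 → [2, 1, 8]
append data[-1]+data[-1] = 8+8 = 16 → [2, 1, 8, 16]
data[0] = data[0]+data[1] = 2+1 = 3 → [3, 1, 8, 16]
insert 3 at 4 → [3, 1, 8, 16, 3]
pop() removes 3 → [3, 1, 8, 16]
data[-1]+data[0] = 16+3 = 19

19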